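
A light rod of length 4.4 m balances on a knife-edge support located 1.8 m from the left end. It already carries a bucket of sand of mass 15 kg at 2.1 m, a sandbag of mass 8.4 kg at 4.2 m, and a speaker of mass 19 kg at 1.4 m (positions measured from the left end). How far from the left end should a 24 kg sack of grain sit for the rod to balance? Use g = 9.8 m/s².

x ≈ 1.09 m from the left end

Sum moments about the knife-edge support (at 1.8 m from the left end) (the support reaction has zero arm there).
Bucket of sand: 15 × 9.8 = 147 N down at 2.1 m → arm 0.3 m, τ = 147 × 0.3 = 44.1 N·m clockwise.
Sandbag: 8.4 × 9.8 = 82.32 N down at 4.2 m → arm 2.4 m, τ = 82.32 × 2.4 = 197.6 N·m clockwise.
Speaker: 19 × 9.8 = 186.2 N down at 1.4 m → arm 0.4 m, τ = 186.2 × 0.4 = 74.48 N·m counterclockwise.
Net moment of existing loads = 167.2 N·m clockwise.
The sack of grain weighs 24 × 9.8 = 235.2 N and must supply an equal counterclockwise moment, so its lever arm about the knife-edge support is 167.2 / 235.2 = 0.711 m.
That puts it at 1.8 − 0.711 = 1.09 m from the left end.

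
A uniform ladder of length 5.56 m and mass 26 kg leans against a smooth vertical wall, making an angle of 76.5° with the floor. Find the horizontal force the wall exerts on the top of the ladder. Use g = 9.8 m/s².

Choose the foot of the ladder as the axis so the floor normal and friction both act there and drop out.
Ladder weight 26×9.8 = 254.8 N acts at 2.78 m along the ladder; its horizontal arm is 2.78·cos76.5° = 0.649 m → τ = 165.4 N·m clockwise.
Wall normal N acts horizontally at the top; its moment arm is the height L sinθ = 5.56·sin76.5° = 5.406 m, counterclockwise.
Balancing moments: N × 5.406 = 165.4, giving N = 30.6 N.

N_wall ≈ 30.6 N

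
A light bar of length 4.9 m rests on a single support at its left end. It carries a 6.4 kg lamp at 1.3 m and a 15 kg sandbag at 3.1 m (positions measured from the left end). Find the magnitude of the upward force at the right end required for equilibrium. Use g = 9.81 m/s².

About the left end:
Lamp: 6.4 × 9.81 = 62.78 N down at 1.3 m → arm 1.3 m, τ = 62.78 × 1.3 = 81.61 N·m clockwise.
Sandbag: 15 × 9.81 = 147.2 N down at 3.1 m → arm 3.1 m, τ = 147.2 × 3.1 = 456.3 N·m clockwise.
Net moment of the loads = 537.9 N·m clockwise.
The upward force F acts at the right end, arm 4.9 m, giving F × 4.9 counterclockwise.
For rotational equilibrium, F × 4.9 = 537.9, so F = 537.9 / 4.9 = 110 N.

F ≈ 110 N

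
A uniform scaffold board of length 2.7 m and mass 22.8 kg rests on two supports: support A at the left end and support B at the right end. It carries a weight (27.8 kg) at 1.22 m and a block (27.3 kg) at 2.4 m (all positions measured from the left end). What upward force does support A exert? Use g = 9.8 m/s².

Taking torques about support B:
Beam weight: 22.8 × 9.8 = 223.4 N down at 1.35 m → arm 1.35 m, τ = 223.4 × 1.35 = 301.6 N·m counterclockwise.
Weight: 27.8 × 9.8 = 272.4 N down at 1.22 m → arm 1.48 m, τ = 272.4 × 1.48 = 403.2 N·m counterclockwise.
Block: 27.3 × 9.8 = 267.5 N down at 2.4 m → arm 0.3 m, τ = 267.5 × 0.3 = 80.25 N·m counterclockwise.
Net load moment about support B = 785 N·m counterclockwise.
Reaction R at support A is upward at 0 m, arm 2.7 m → moment R × 2.7 clockwise.
Balancing moments: R × 2.7 = 785, giving R = 291 N.

R_A ≈ 291 N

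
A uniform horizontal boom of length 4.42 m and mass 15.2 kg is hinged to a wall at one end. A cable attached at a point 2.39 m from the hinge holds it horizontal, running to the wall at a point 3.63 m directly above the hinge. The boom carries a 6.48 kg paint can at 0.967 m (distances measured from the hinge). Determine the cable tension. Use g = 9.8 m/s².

About the hinge:
Beam weight: 15.2 × 9.8 = 149 N down at 2.21 m → arm 2.21 m, τ = 149 × 2.21 = 329.3 N·m clockwise.
Paint can: 6.48 × 9.8 = 63.5 N down at 0.967 m → arm 0.967 m, τ = 63.5 × 0.967 = 61.4 N·m clockwise.
Total clockwise load moment = 390.7 N·m.
The cable tension T acts at 2.39 m; only its component perpendicular to the boom, T sinθ, produces torque. sinθ = h/√(h²+d²) = 3.63/√(3.63²+2.39²) = 0.8352.
For rotational equilibrium, T × 2.39 × 0.8352 = 390.7, so T = 390.7 / 1.996 = 196 N.

T ≈ 196 N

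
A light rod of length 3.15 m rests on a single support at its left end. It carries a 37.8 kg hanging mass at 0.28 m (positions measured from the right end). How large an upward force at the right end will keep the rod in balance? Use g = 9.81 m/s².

F ≈ 338 N

Choose the left end as the axis so the unknown pivot reaction has zero arm there.
Hanging mass: 37.8 × 9.81 = 370.8 N down at 0.28 m → arm 2.87 m, τ = 370.8 × 2.87 = 1064 N·m clockwise.
Net moment of the loads = 1064 N·m clockwise.
The upward force F acts at the right end, arm 3.15 m, giving F × 3.15 counterclockwise.
Balancing moments: F × 3.15 = 1064, giving F = 1064 / 3.15 = 338 N.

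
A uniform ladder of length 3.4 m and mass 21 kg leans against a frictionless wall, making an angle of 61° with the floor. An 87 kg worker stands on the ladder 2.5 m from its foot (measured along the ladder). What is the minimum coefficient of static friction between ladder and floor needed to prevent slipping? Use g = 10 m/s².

μ_min ≈ 0.382

About the foot of the ladder:
Ladder weight 21×10 = 210 N acts at 1.7 m along the ladder; its horizontal arm is 1.7·cos61° = 0.8242 m → τ = 173.1 N·m clockwise.
Worker: 87×10 = 870 N at 2.5 m → arm 1.212 m → τ = 1054 N·m clockwise.
Wall normal N acts horizontally at the top; its moment arm is the height L sinθ = 3.4·sin61° = 2.974 m, counterclockwise.
Στ = 0 ⇒ N × 2.974 = 1227 ⇒ N = 412.6 N.
ΣFx = 0 ⇒ f = N_wall = 412.6 N. ΣFy = 0 ⇒ N_floor = 1080 N.
μ_min = f / N_floor = 412.6 / 1080 = 0.382.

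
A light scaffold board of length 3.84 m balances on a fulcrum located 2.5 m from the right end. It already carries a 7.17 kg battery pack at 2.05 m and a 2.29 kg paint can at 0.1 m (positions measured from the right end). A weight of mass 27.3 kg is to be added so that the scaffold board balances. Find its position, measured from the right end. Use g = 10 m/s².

Sum moments about the fulcrum (at 2.5 m from the right end) (the support reaction has zero arm there).
Battery pack: 7.17 × 10 = 71.7 N down at 2.05 m → arm 0.45 m, τ = 71.7 × 0.45 = 32.27 N·m clockwise.
Paint can: 2.29 × 10 = 22.9 N down at 0.1 m → arm 2.4 m, τ = 22.9 × 2.4 = 54.96 N·m clockwise.
Net moment of existing loads = 87.23 N·m clockwise.
The weight weighs 27.3 × 10 = 273 N and must supply an equal counterclockwise moment, so its lever arm about the fulcrum is 87.23 / 273 = 0.32 m.
That puts it at 2.5 + 0.32 = 2.82 m from the right end.

x ≈ 2.82 m from the right end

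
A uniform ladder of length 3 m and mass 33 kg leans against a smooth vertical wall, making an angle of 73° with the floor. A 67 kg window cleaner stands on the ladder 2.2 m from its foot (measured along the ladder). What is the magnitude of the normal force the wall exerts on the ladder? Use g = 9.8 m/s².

N_wall ≈ 197 N

Taking torques about the foot of the ladder:
Ladder weight 33×9.8 = 323.4 N acts at 1.5 m along the ladder; its horizontal arm is 1.5·cos73° = 0.4386 m → τ = 141.8 N·m clockwise.
Window cleaner: 67×9.8 = 656.6 N at 2.2 m → arm 0.6432 m → τ = 422.3 N·m clockwise.
Wall normal N acts horizontally at the top; its moment arm is the height L sinθ = 3·sin73° = 2.869 m, counterclockwise.
Στ = 0 ⇒ N × 2.869 = 564.1 ⇒ N = 197 N.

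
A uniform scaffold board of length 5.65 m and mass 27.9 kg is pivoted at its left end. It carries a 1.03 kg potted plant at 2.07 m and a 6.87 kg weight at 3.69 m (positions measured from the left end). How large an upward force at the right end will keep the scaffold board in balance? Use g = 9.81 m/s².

F ≈ 185 N

Taking torques about the left end:
Beam weight: 27.9 × 9.81 = 273.7 N down at 2.825 m → arm 2.825 m, τ = 273.7 × 2.825 = 773.2 N·m clockwise.
Potted plant: 1.03 × 9.81 = 10.1 N down at 2.07 m → arm 2.07 m, τ = 10.1 × 2.07 = 20.91 N·m clockwise.
Weight: 6.87 × 9.81 = 67.39 N down at 3.69 m → arm 3.69 m, τ = 67.39 × 3.69 = 248.7 N·m clockwise.
Net moment of the loads = 1043 N·m clockwise.
The upward force F acts at the right end, arm 5.65 m, giving F × 5.65 counterclockwise.
Balancing moments: F × 5.65 = 1043, giving F = 1043 / 5.65 = 185 N.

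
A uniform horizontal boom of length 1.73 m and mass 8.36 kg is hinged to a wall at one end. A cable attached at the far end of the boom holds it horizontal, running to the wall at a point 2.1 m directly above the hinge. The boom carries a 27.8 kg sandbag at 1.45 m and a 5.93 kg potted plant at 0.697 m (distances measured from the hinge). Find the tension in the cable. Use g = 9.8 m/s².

T ≈ 379 N

Sum moments about the hinge (the unknown hinge reaction has zero arm there).
Beam weight: 8.36 × 9.8 = 81.93 N down at 0.865 m → arm 0.865 m, τ = 81.93 × 0.865 = 70.87 N·m clockwise.
Sandbag: 27.8 × 9.8 = 272.4 N down at 1.45 m → arm 1.45 m, τ = 272.4 × 1.45 = 395 N·m clockwise.
Potted plant: 5.93 × 9.8 = 58.11 N down at 0.697 m → arm 0.697 m, τ = 58.11 × 0.697 = 40.5 N·m clockwise.
Total clockwise load moment = 506.4 N·m.
The cable tension T acts at 1.73 m; only its component perpendicular to the boom, T sinθ, produces torque. sinθ = h/√(h²+d²) = 2.1/√(2.1²+1.73²) = 0.7718.
For rotational equilibrium, T × 1.73 × 0.7718 = 506.4, so T = 506.4 / 1.335 = 379 N.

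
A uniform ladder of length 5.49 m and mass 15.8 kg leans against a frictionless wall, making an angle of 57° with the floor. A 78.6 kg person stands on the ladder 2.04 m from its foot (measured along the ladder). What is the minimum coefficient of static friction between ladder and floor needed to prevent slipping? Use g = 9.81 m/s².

Take moments about the foot of the ladder.
Ladder weight 15.8×9.81 = 155 N acts at 2.745 m along the ladder; its horizontal arm is 2.745·cos57° = 1.495 m → τ = 231.7 N·m clockwise.
Person: 78.6×9.81 = 771.1 N at 2.04 m → arm 1.111 m → τ = 856.7 N·m clockwise.
Wall normal N acts horizontally at the top; its moment arm is the height L sinθ = 5.49·sin57° = 4.604 m, counterclockwise.
Στ = 0 ⇒ N × 4.604 = 1088 ⇒ N = 236.3 N.
ΣFx = 0 ⇒ f = N_wall = 236.3 N. ΣFy = 0 ⇒ N_floor = 926.1 N.
μ_min = f / N_floor = 236.3 / 926.1 = 0.255.

μ_min ≈ 0.255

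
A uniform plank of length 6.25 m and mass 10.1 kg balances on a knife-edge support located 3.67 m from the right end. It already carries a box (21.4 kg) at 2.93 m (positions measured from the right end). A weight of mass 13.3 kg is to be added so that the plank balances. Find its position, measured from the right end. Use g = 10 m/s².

x ≈ 5.27 m from the right end

Sum moments about the knife-edge support (at 3.67 m from the right end) (the support reaction has zero arm there).
Beam weight: 10.1 × 10 = 101 N down at 3.125 m → arm 0.545 m, τ = 101 × 0.545 = 55.05 N·m clockwise.
Box: 21.4 × 10 = 214 N down at 2.93 m → arm 0.74 m, τ = 214 × 0.74 = 158.4 N·m clockwise.
Net moment of existing loads = 213.4 N·m clockwise.
The weight weighs 13.3 × 10 = 133 N and must supply an equal counterclockwise moment, so its lever arm about the knife-edge support is 213.4 / 133 = 1.6 m.
That puts it at 3.67 + 1.6 = 5.27 m from the right end.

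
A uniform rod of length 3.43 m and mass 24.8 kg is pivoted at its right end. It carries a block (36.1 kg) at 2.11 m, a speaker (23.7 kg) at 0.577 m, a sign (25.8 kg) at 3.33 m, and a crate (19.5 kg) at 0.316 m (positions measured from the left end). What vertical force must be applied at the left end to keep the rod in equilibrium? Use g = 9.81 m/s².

About the right end:
Beam weight: 24.8 × 9.81 = 243.3 N down at 1.715 m → arm 1.715 m, τ = 243.3 × 1.715 = 417.3 N·m counterclockwise.
Block: 36.1 × 9.81 = 354.1 N down at 2.11 m → arm 1.32 m, τ = 354.1 × 1.32 = 467.4 N·m counterclockwise.
Speaker: 23.7 × 9.81 = 232.5 N down at 0.577 m → arm 2.853 m, τ = 232.5 × 2.853 = 663.3 N·m counterclockwise.
Sign: 25.8 × 9.81 = 253.1 N down at 3.33 m → arm 0.1 m, τ = 253.1 × 0.1 = 25.31 N·m counterclockwise.
Crate: 19.5 × 9.81 = 191.3 N down at 0.316 m → arm 3.114 m, τ = 191.3 × 3.114 = 595.7 N·m counterclockwise.
Net moment of the loads = 2169 N·m counterclockwise.
The upward force F acts at the left end, arm 3.43 m, giving F × 3.43 clockwise.
For rotational equilibrium, F × 3.43 = 2169, so F = 2169 / 3.43 = 632 N.

F ≈ 632 N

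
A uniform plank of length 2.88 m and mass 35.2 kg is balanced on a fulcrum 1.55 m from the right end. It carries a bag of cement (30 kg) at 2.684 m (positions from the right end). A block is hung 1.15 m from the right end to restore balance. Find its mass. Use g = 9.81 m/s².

Take moments about the fulcrum (at 1.55 m from the right end).
Beam weight: 35.2 × 9.81 = 345.3 N down at 1.44 m → arm 0.11 m, τ = 345.3 × 0.11 = 37.98 N·m clockwise.
Bag of cement: 30 × 9.81 = 294.3 N down at 2.684 m → arm 1.134 m, τ = 294.3 × 1.134 = 333.7 N·m counterclockwise.
Net moment of known loads = 295.7 N·m counterclockwise.
An unknown mass m at 1.15 m has arm 0.4 m; its moment is m·g·0.4 clockwise.
For rotational equilibrium, m × 9.81 × 0.4 = 295.7, so m = 295.7 / (9.81 × 0.4) = 75.4 kg.

m ≈ 75.4 kg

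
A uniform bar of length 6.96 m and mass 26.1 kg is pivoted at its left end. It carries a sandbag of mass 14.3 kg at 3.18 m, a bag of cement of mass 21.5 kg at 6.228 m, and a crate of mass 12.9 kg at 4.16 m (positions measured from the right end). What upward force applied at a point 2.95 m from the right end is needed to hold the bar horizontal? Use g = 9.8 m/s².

Sum moments about the left end (the unknown pivot reaction has zero arm there).
Beam weight: 26.1 × 9.8 = 255.8 N down at 3.48 m → arm 3.48 m, τ = 255.8 × 3.48 = 890.2 N·m clockwise.
Sandbag: 14.3 × 9.8 = 140.1 N down at 3.18 m → arm 3.78 m, τ = 140.1 × 3.78 = 529.6 N·m clockwise.
Bag of cement: 21.5 × 9.8 = 210.7 N down at 6.228 m → arm 0.732 m, τ = 210.7 × 0.732 = 154.2 N·m clockwise.
Crate: 12.9 × 9.8 = 126.4 N down at 4.16 m → arm 2.8 m, τ = 126.4 × 2.8 = 353.9 N·m clockwise.
Net moment of the loads = 1928 N·m clockwise.
The upward force F acts at a point 2.95 m from the right end, arm 4.01 m, giving F × 4.01 counterclockwise.
Setting net torque to zero: F × 4.01 = 1928 → F = 1928 / 4.01 = 481 N.

F ≈ 481 N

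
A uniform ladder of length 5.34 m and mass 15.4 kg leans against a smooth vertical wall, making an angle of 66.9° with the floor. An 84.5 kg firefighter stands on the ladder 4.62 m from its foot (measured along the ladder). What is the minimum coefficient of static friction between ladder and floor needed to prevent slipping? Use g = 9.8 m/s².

μ_min ≈ 0.345

Take moments about the foot of the ladder.
Ladder weight 15.4×9.8 = 150.9 N acts at 2.67 m along the ladder; its horizontal arm is 2.67·cos66.9° = 1.048 m → τ = 158.1 N·m clockwise.
Firefighter: 84.5×9.8 = 828.1 N at 4.62 m → arm 1.813 m → τ = 1501 N·m clockwise.
Wall normal N acts horizontally at the top; its moment arm is the height L sinθ = 5.34·sin66.9° = 4.912 m, counterclockwise.
Balancing moments: N × 4.912 = 1659, giving N = 337.7 N.
ΣFx = 0 ⇒ f = N_wall = 337.7 N. ΣFy = 0 ⇒ N_floor = 979 N.
μ_min = f / N_floor = 337.7 / 979 = 0.345.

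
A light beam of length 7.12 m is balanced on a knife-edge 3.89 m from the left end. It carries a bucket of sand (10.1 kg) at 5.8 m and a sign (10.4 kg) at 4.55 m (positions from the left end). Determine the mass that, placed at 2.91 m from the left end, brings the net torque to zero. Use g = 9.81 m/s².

m ≈ 26.7 kg

Choose the knife-edge (at 3.89 m from the left end) as the axis so the support reaction has zero arm there.
Bucket of sand: 10.1 × 9.81 = 99.08 N down at 5.8 m → arm 1.91 m, τ = 99.08 × 1.91 = 189.2 N·m clockwise.
Sign: 10.4 × 9.81 = 102 N down at 4.55 m → arm 0.66 m, τ = 102 × 0.66 = 67.32 N·m clockwise.
Net moment of known loads = 256.5 N·m clockwise.
An unknown mass m at 2.91 m has arm 0.98 m; its moment is m·g·0.98 counterclockwise.
Στ = 0 ⇒ m × 9.81 × 0.98 = 256.5 ⇒ m = 256.5 / (9.81 × 0.98) = 26.7 kg.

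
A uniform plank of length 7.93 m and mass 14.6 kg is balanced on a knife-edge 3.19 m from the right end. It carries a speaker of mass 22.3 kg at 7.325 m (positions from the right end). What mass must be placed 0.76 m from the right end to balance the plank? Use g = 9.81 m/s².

m ≈ 42.6 kg

Take moments about the knife-edge (at 3.19 m from the right end).
Beam weight: 14.6 × 9.81 = 143.2 N down at 3.965 m → arm 0.775 m, τ = 143.2 × 0.775 = 111 N·m counterclockwise.
Speaker: 22.3 × 9.81 = 218.8 N down at 7.325 m → arm 4.135 m, τ = 218.8 × 4.135 = 904.7 N·m counterclockwise.
Net moment of known loads = 1016 N·m counterclockwise.
An unknown mass m at 0.76 m has arm 2.43 m; its moment is m·g·2.43 clockwise.
Στ = 0 ⇒ m × 9.81 × 2.43 = 1016 ⇒ m = 1016 / (9.81 × 2.43) = 42.6 kg.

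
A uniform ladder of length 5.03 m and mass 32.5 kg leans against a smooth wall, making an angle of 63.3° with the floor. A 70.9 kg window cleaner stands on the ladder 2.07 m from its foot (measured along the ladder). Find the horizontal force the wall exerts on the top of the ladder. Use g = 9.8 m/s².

N_wall ≈ 224 N

Take moments about the foot of the ladder.
Ladder weight 32.5×9.8 = 318.5 N acts at 2.515 m along the ladder; its horizontal arm is 2.515·cos63.3° = 1.13 m → τ = 359.9 N·m clockwise.
Window cleaner: 70.9×9.8 = 694.8 N at 2.07 m → arm 0.9301 m → τ = 646.2 N·m clockwise.
Wall normal N acts horizontally at the top; its moment arm is the height L sinθ = 5.03·sin63.3° = 4.494 m, counterclockwise.
Balancing moments: N × 4.494 = 1006, giving N = 224 N.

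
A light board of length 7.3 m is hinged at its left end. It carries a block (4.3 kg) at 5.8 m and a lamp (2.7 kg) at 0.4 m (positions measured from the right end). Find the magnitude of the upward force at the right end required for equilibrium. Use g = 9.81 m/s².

F ≈ 33.7 N

Choose the left end as the axis so the unknown pivot reaction has zero arm there.
Block: 4.3 × 9.81 = 42.18 N down at 5.8 m → arm 1.5 m, τ = 42.18 × 1.5 = 63.27 N·m clockwise.
Lamp: 2.7 × 9.81 = 26.49 N down at 0.4 m → arm 6.9 m, τ = 26.49 × 6.9 = 182.8 N·m clockwise.
Net moment of the loads = 246.1 N·m clockwise.
The upward force F acts at the right end, arm 7.3 m, giving F × 7.3 counterclockwise.
Setting net torque to zero: F × 7.3 = 246.1 → F = 246.1 / 7.3 = 33.7 N.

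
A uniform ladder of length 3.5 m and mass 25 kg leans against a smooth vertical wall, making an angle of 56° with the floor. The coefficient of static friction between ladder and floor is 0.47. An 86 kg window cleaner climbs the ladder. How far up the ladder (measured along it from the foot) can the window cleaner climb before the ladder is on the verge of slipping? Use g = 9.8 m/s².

About the foot of the ladder:
Ladder weight 25×9.8 = 245 N acts at 1.75 m along the ladder; its horizontal arm is 1.75·cos56° = 0.9786 m → τ = 239.8 N·m clockwise.
Window cleaner weight 86×9.8 = 842.8 N at distance d → arm d·cos56° → τ = 842.8·d·0.5592 clockwise.
Wall normal N at the top has arm L sinθ = 2.902 m counterclockwise, so Στ = 0 gives N·2.902 = 239.8 + 471.3·d.
ΣFy = 0 ⇒ N_floor = 1088 N, so the maximum friction is μ_s·N_floor = 0.47×1088 = 511.4 N. ΣFx = 0 ⇒ N_wall = f, so at the slipping point N = 511.4 N.
Substituting: 511.4×2.902 = 239.8 + 471.3·d ⇒ d = (1484 − 239.8) / 471.3 = 2.64 m.

d ≈ 2.64 m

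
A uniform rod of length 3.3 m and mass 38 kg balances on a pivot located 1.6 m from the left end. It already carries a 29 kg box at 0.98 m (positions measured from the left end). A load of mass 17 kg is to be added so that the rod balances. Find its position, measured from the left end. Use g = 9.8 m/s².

x ≈ 2.55 m from the left end

Choose the pivot (at 1.6 m from the left end) as the axis so the support reaction has zero arm there.
Beam weight: 38 × 9.8 = 372.4 N down at 1.65 m → arm 0.05 m, τ = 372.4 × 0.05 = 18.62 N·m clockwise.
Box: 29 × 9.8 = 284.2 N down at 0.98 m → arm 0.62 m, τ = 284.2 × 0.62 = 176.2 N·m counterclockwise.
Net moment of existing loads = 157.6 N·m counterclockwise.
The load weighs 17 × 9.8 = 166.6 N and must supply an equal clockwise moment, so its lever arm about the pivot is 157.6 / 166.6 = 0.946 m.
That puts it at 1.6 + 0.946 = 2.55 m from the left end.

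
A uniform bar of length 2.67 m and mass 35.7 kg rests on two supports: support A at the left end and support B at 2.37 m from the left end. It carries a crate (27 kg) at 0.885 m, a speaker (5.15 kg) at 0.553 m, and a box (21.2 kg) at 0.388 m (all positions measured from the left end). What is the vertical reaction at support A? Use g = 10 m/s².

R_A ≈ 542 N

Sum moments about support B (its reaction then has zero moment arm).
Beam weight: 35.7 × 10 = 357 N down at 1.335 m → arm 1.035 m, τ = 357 × 1.035 = 369.5 N·m counterclockwise.
Crate: 27 × 10 = 270 N down at 0.885 m → arm 1.485 m, τ = 270 × 1.485 = 401 N·m counterclockwise.
Speaker: 5.15 × 10 = 51.5 N down at 0.553 m → arm 1.817 m, τ = 51.5 × 1.817 = 93.58 N·m counterclockwise.
Box: 21.2 × 10 = 212 N down at 0.388 m → arm 1.982 m, τ = 212 × 1.982 = 420.2 N·m counterclockwise.
Net load moment about support B = 1284 N·m counterclockwise.
Reaction R at support A is upward at 0 m, arm 2.37 m → moment R × 2.37 clockwise.
Setting net torque to zero: R × 2.37 = 1284 → R = 542 N.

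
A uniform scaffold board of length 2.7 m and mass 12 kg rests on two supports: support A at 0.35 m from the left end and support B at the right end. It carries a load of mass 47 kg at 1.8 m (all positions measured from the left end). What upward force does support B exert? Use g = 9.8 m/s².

R_B ≈ 334 N

About support A:
Beam weight: 12 × 9.8 = 117.6 N down at 1.35 m → arm 1 m, τ = 117.6 × 1 = 117.6 N·m clockwise.
Load: 47 × 9.8 = 460.6 N down at 1.8 m → arm 1.45 m, τ = 460.6 × 1.45 = 667.9 N·m clockwise.
Net load moment about support A = 785.5 N·m clockwise.
Reaction R at support B is upward at 2.7 m, arm 2.35 m → moment R × 2.35 counterclockwise.
Στ = 0 ⇒ R × 2.35 = 785.5 ⇒ R = 334 N.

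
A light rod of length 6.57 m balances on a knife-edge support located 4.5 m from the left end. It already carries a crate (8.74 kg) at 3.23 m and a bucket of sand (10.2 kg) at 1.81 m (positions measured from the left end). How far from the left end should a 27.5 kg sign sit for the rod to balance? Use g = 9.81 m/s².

x ≈ 5.9 m from the left end

About the knife-edge support (at 4.5 m from the left end):
Crate: 8.74 × 9.81 = 85.74 N down at 3.23 m → arm 1.27 m, τ = 85.74 × 1.27 = 108.9 N·m counterclockwise.
Bucket of sand: 10.2 × 9.81 = 100.1 N down at 1.81 m → arm 2.69 m, τ = 100.1 × 2.69 = 269.3 N·m counterclockwise.
Net moment of existing loads = 378.2 N·m counterclockwise.
The sign weighs 27.5 × 9.81 = 269.8 N and must supply an equal clockwise moment, so its lever arm about the knife-edge support is 378.2 / 269.8 = 1.4 m.
That puts it at 4.5 + 1.4 = 5.9 m from the left end.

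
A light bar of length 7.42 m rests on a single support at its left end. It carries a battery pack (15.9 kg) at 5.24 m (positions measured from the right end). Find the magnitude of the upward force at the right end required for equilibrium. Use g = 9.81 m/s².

Take moments about the left end.
Battery pack: 15.9 × 9.81 = 156 N down at 5.24 m → arm 2.18 m, τ = 156 × 2.18 = 340.1 N·m clockwise.
Net moment of the loads = 340.1 N·m clockwise.
The upward force F acts at the right end, arm 7.42 m, giving F × 7.42 counterclockwise.
For rotational equilibrium, F × 7.42 = 340.1, so F = 340.1 / 7.42 = 45.8 N.

F ≈ 45.8 N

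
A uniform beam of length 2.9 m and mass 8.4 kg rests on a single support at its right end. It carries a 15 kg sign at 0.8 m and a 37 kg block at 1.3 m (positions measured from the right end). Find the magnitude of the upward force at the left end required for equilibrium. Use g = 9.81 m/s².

Sum moments about the right end (the unknown pivot reaction has zero arm there).
Beam weight: 8.4 × 9.81 = 82.4 N down at 1.45 m → arm 1.45 m, τ = 82.4 × 1.45 = 119.5 N·m counterclockwise.
Sign: 15 × 9.81 = 147.2 N down at 0.8 m → arm 0.8 m, τ = 147.2 × 0.8 = 117.8 N·m counterclockwise.
Block: 37 × 9.81 = 363 N down at 1.3 m → arm 1.3 m, τ = 363 × 1.3 = 471.9 N·m counterclockwise.
Net moment of the loads = 709.2 N·m counterclockwise.
The upward force F acts at the left end, arm 2.9 m, giving F × 2.9 clockwise.
For rotational equilibrium, F × 2.9 = 709.2, so F = 709.2 / 2.9 = 245 N.

F ≈ 245 N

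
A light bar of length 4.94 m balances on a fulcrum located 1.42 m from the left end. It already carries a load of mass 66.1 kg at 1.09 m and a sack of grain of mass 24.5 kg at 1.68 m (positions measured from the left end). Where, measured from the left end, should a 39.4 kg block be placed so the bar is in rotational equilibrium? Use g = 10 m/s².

x ≈ 1.81 m from the left end

Sum moments about the fulcrum (at 1.42 m from the left end) (the support reaction has zero arm there).
Load: 66.1 × 10 = 661 N down at 1.09 m → arm 0.33 m, τ = 661 × 0.33 = 218.1 N·m counterclockwise.
Sack of grain: 24.5 × 10 = 245 N down at 1.68 m → arm 0.26 m, τ = 245 × 0.26 = 63.7 N·m clockwise.
Net moment of existing loads = 154.4 N·m counterclockwise.
The block weighs 39.4 × 10 = 394 N and must supply an equal clockwise moment, so its lever arm about the fulcrum is 154.4 / 394 = 0.392 m.
That puts it at 1.42 + 0.392 = 1.81 m from the left end.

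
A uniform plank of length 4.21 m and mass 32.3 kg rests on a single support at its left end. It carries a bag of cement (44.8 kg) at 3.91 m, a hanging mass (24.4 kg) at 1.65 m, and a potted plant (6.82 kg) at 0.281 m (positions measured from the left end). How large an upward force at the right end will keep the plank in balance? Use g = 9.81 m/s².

F ≈ 665 N

About the left end:
Beam weight: 32.3 × 9.81 = 316.9 N down at 2.105 m → arm 2.105 m, τ = 316.9 × 2.105 = 667.1 N·m clockwise.
Bag of cement: 44.8 × 9.81 = 439.5 N down at 3.91 m → arm 3.91 m, τ = 439.5 × 3.91 = 1718 N·m clockwise.
Hanging mass: 24.4 × 9.81 = 239.4 N down at 1.65 m → arm 1.65 m, τ = 239.4 × 1.65 = 395 N·m clockwise.
Potted plant: 6.82 × 9.81 = 66.9 N down at 0.281 m → arm 0.281 m, τ = 66.9 × 0.281 = 18.8 N·m clockwise.
Net moment of the loads = 2799 N·m clockwise.
The upward force F acts at the right end, arm 4.21 m, giving F × 4.21 counterclockwise.
Balancing moments: F × 4.21 = 2799, giving F = 2799 / 4.21 = 665 N.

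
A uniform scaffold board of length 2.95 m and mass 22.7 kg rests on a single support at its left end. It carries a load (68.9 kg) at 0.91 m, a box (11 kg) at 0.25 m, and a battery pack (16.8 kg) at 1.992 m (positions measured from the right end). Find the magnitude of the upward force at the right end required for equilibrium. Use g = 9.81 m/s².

Choose the left end as the axis so the unknown pivot reaction has zero arm there.
Beam weight: 22.7 × 9.81 = 222.7 N down at 1.475 m → arm 1.475 m, τ = 222.7 × 1.475 = 328.5 N·m clockwise.
Load: 68.9 × 9.81 = 675.9 N down at 0.91 m → arm 2.04 m, τ = 675.9 × 2.04 = 1379 N·m clockwise.
Box: 11 × 9.81 = 107.9 N down at 0.25 m → arm 2.7 m, τ = 107.9 × 2.7 = 291.3 N·m clockwise.
Battery pack: 16.8 × 9.81 = 164.8 N down at 1.992 m → arm 0.958 m, τ = 164.8 × 0.958 = 157.9 N·m clockwise.
Net moment of the loads = 2157 N·m clockwise.
The upward force F acts at the right end, arm 2.95 m, giving F × 2.95 counterclockwise.
For rotational equilibrium, F × 2.95 = 2157, so F = 2157 / 2.95 = 731 N.

F ≈ 731 N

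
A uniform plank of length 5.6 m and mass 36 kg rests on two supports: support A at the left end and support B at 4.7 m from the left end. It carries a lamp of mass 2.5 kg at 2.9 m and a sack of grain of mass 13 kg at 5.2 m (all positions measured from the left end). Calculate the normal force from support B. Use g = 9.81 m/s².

About support A:
Beam weight: 36 × 9.81 = 353.2 N down at 2.8 m → arm 2.8 m, τ = 353.2 × 2.8 = 989 N·m clockwise.
Lamp: 2.5 × 9.81 = 24.53 N down at 2.9 m → arm 2.9 m, τ = 24.53 × 2.9 = 71.14 N·m clockwise.
Sack of grain: 13 × 9.81 = 127.5 N down at 5.2 m → arm 5.2 m, τ = 127.5 × 5.2 = 663 N·m clockwise.
Net load moment about support A = 1723 N·m clockwise.
Reaction R at support B is upward at 4.7 m, arm 4.7 m → moment R × 4.7 counterclockwise.
For rotational equilibrium, R × 4.7 = 1723, so R = 367 N.

R_B ≈ 367 N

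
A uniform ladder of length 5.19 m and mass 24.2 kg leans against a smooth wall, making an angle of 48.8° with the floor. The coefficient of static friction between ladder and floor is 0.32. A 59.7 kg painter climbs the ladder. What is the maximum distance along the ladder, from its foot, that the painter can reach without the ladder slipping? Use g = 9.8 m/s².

Choose the foot of the ladder as the axis so the floor normal and friction both act there and drop out.
Ladder weight 24.2×9.8 = 237.2 N acts at 2.595 m along the ladder; its horizontal arm is 2.595·cos48.8° = 1.709 m → τ = 405.4 N·m clockwise.
Painter weight 59.7×9.8 = 585.1 N at distance d → arm d·cos48.8° → τ = 585.1·d·0.6587 clockwise.
Wall normal N at the top has arm L sinθ = 3.905 m counterclockwise, so Στ = 0 gives N·3.905 = 405.4 + 385.4·d.
ΣFy = 0 ⇒ N_floor = 822.3 N, so the maximum friction is μ_s·N_floor = 0.32×822.3 = 263.1 N. ΣFx = 0 ⇒ N_wall = f, so at the slipping point N = 263.1 N.
Substituting: 263.1×3.905 = 405.4 + 385.4·d ⇒ d = (1027 − 405.4) / 385.4 = 1.61 m.

d ≈ 1.61 m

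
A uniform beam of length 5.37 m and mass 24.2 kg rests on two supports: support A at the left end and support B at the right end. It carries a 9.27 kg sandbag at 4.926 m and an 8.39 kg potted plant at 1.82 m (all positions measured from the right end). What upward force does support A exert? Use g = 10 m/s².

R_A ≈ 234 N

Sum moments about support B (its reaction then has zero moment arm).
Beam weight: 24.2 × 10 = 242 N down at 2.685 m → arm 2.685 m, τ = 242 × 2.685 = 649.8 N·m counterclockwise.
Sandbag: 9.27 × 10 = 92.7 N down at 4.926 m → arm 4.926 m, τ = 92.7 × 4.926 = 456.6 N·m counterclockwise.
Potted plant: 8.39 × 10 = 83.9 N down at 1.82 m → arm 1.82 m, τ = 83.9 × 1.82 = 152.7 N·m counterclockwise.
Net load moment about support B = 1259 N·m counterclockwise.
Reaction R at support A is upward at 5.37 m, arm 5.37 m → moment R × 5.37 clockwise.
For rotational equilibrium, R × 5.37 = 1259, so R = 234 N.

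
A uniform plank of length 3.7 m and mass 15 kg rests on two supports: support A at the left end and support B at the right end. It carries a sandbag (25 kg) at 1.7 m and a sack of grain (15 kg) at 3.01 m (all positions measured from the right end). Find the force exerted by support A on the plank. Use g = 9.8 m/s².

R_A ≈ 306 N

Take moments about support B.
Beam weight: 15 × 9.8 = 147 N down at 1.85 m → arm 1.85 m, τ = 147 × 1.85 = 271.9 N·m counterclockwise.
Sandbag: 25 × 9.8 = 245 N down at 1.7 m → arm 1.7 m, τ = 245 × 1.7 = 416.5 N·m counterclockwise.
Sack of grain: 15 × 9.8 = 147 N down at 3.01 m → arm 3.01 m, τ = 147 × 3.01 = 442.5 N·m counterclockwise.
Net load moment about support B = 1131 N·m counterclockwise.
Reaction R at support A is upward at 3.7 m, arm 3.7 m → moment R × 3.7 clockwise.
Στ = 0 ⇒ R × 3.7 = 1131 ⇒ R = 306 N.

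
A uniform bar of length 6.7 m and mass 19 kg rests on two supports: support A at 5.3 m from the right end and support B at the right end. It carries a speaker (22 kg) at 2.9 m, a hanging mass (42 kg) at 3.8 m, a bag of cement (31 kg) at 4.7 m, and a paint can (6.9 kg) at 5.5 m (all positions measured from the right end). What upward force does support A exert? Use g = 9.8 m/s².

R_A ≈ 870 N

About support B:
Beam weight: 19 × 9.8 = 186.2 N down at 3.35 m → arm 3.35 m, τ = 186.2 × 3.35 = 623.8 N·m counterclockwise.
Speaker: 22 × 9.8 = 215.6 N down at 2.9 m → arm 2.9 m, τ = 215.6 × 2.9 = 625.2 N·m counterclockwise.
Hanging mass: 42 × 9.8 = 411.6 N down at 3.8 m → arm 3.8 m, τ = 411.6 × 3.8 = 1564 N·m counterclockwise.
Bag of cement: 31 × 9.8 = 303.8 N down at 4.7 m → arm 4.7 m, τ = 303.8 × 4.7 = 1428 N·m counterclockwise.
Paint can: 6.9 × 9.8 = 67.62 N down at 5.5 m → arm 5.5 m, τ = 67.62 × 5.5 = 371.9 N·m counterclockwise.
Net load moment about support B = 4613 N·m counterclockwise.
Reaction R at support A is upward at 5.3 m, arm 5.3 m → moment R × 5.3 clockwise.
Setting net torque to zero: R × 5.3 = 4613 → R = 870 N.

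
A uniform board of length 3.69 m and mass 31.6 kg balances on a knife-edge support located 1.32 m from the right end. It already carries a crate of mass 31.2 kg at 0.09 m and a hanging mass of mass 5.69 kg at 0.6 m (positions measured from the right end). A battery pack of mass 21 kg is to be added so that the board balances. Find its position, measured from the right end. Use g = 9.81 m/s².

Sum moments about the knife-edge support (at 1.32 m from the right end) (the support reaction has zero arm there).
Beam weight: 31.6 × 9.81 = 310 N down at 1.845 m → arm 0.525 m, τ = 310 × 0.525 = 162.8 N·m counterclockwise.
Crate: 31.2 × 9.81 = 306.1 N down at 0.09 m → arm 1.23 m, τ = 306.1 × 1.23 = 376.5 N·m clockwise.
Hanging mass: 5.69 × 9.81 = 55.82 N down at 0.6 m → arm 0.72 m, τ = 55.82 × 0.72 = 40.19 N·m clockwise.
Net moment of existing loads = 253.9 N·m clockwise.
The battery pack weighs 21 × 9.81 = 206 N and must supply an equal counterclockwise moment, so its lever arm about the knife-edge support is 253.9 / 206 = 1.23 m.
That puts it at 1.32 + 1.23 = 2.55 m from the right end.

x ≈ 2.55 m from the right end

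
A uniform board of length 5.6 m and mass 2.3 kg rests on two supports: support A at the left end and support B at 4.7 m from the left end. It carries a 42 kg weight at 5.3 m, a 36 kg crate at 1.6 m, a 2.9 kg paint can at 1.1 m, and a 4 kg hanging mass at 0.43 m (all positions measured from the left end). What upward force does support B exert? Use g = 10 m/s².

R_B ≈ 620 N

About support A:
Beam weight: 2.3 × 10 = 23 N down at 2.8 m → arm 2.8 m, τ = 23 × 2.8 = 64.4 N·m clockwise.
Weight: 42 × 10 = 420 N down at 5.3 m → arm 5.3 m, τ = 420 × 5.3 = 2226 N·m clockwise.
Crate: 36 × 10 = 360 N down at 1.6 m → arm 1.6 m, τ = 360 × 1.6 = 576 N·m clockwise.
Paint can: 2.9 × 10 = 29 N down at 1.1 m → arm 1.1 m, τ = 29 × 1.1 = 31.9 N·m clockwise.
Hanging mass: 4 × 10 = 40 N down at 0.43 m → arm 0.43 m, τ = 40 × 0.43 = 17.2 N·m clockwise.
Net load moment about support A = 2916 N·m clockwise.
Reaction R at support B is upward at 4.7 m, arm 4.7 m → moment R × 4.7 counterclockwise.
For rotational equilibrium, R × 4.7 = 2916, so R = 620 N.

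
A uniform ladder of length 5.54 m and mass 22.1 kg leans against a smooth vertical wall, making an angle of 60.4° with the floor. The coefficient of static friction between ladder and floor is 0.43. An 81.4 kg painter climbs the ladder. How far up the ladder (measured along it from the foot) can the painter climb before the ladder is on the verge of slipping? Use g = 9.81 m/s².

d ≈ 4.58 m

Taking torques about the foot of the ladder:
Ladder weight 22.1×9.81 = 216.8 N acts at 2.77 m along the ladder; its horizontal arm is 2.77·cos60.4° = 1.368 m → τ = 296.6 N·m clockwise.
Painter weight 81.4×9.81 = 798.5 N at distance d → arm d·cos60.4° → τ = 798.5·d·0.4939 clockwise.
Wall normal N at the top has arm L sinθ = 4.817 m counterclockwise, so Στ = 0 gives N·4.817 = 296.6 + 394.4·d.
ΣFy = 0 ⇒ N_floor = 1015 N, so the maximum friction is μ_s·N_floor = 0.43×1015 = 436.4 N. ΣFx = 0 ⇒ N_wall = f, so at the slipping point N = 436.4 N.
Substituting: 436.4×4.817 = 296.6 + 394.4·d ⇒ d = (2102 − 296.6) / 394.4 = 4.58 m.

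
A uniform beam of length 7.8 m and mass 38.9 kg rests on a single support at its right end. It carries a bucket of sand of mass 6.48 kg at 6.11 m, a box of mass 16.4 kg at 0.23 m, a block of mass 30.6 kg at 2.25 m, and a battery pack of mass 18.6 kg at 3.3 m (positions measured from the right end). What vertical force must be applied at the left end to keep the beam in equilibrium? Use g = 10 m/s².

Sum moments about the right end (the unknown pivot reaction has zero arm there).
Beam weight: 38.9 × 10 = 389 N down at 3.9 m → arm 3.9 m, τ = 389 × 3.9 = 1517 N·m counterclockwise.
Bucket of sand: 6.48 × 10 = 64.8 N down at 6.11 m → arm 6.11 m, τ = 64.8 × 6.11 = 395.9 N·m counterclockwise.
Box: 16.4 × 10 = 164 N down at 0.23 m → arm 0.23 m, τ = 164 × 0.23 = 37.72 N·m counterclockwise.
Block: 30.6 × 10 = 306 N down at 2.25 m → arm 2.25 m, τ = 306 × 2.25 = 688.5 N·m counterclockwise.
Battery pack: 18.6 × 10 = 186 N down at 3.3 m → arm 3.3 m, τ = 186 × 3.3 = 613.8 N·m counterclockwise.
Net moment of the loads = 3253 N·m counterclockwise.
The upward force F acts at the left end, arm 7.8 m, giving F × 7.8 clockwise.
Setting net torque to zero: F × 7.8 = 3253 → F = 3253 / 7.8 = 417 N.

F ≈ 417 N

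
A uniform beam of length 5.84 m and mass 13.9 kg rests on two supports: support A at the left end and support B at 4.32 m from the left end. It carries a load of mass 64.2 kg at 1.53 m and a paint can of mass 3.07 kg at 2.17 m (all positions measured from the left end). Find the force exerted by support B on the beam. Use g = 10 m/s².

Taking torques about support A:
Beam weight: 13.9 × 10 = 139 N down at 2.92 m → arm 2.92 m, τ = 139 × 2.92 = 405.9 N·m clockwise.
Load: 64.2 × 10 = 642 N down at 1.53 m → arm 1.53 m, τ = 642 × 1.53 = 982.3 N·m clockwise.
Paint can: 3.07 × 10 = 30.7 N down at 2.17 m → arm 2.17 m, τ = 30.7 × 2.17 = 66.62 N·m clockwise.
Net load moment about support A = 1455 N·m clockwise.
Reaction R at support B is upward at 4.32 m, arm 4.32 m → moment R × 4.32 counterclockwise.
For rotational equilibrium, R × 4.32 = 1455, so R = 337 N.

R_B ≈ 337 N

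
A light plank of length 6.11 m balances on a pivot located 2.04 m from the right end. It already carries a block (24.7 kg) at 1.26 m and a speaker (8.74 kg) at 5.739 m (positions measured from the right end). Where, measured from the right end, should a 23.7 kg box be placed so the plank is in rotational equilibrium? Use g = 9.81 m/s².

Take moments about the pivot (at 2.04 m from the right end).
Block: 24.7 × 9.81 = 242.3 N down at 1.26 m → arm 0.78 m, τ = 242.3 × 0.78 = 189 N·m clockwise.
Speaker: 8.74 × 9.81 = 85.74 N down at 5.739 m → arm 3.699 m, τ = 85.74 × 3.699 = 317.2 N·m counterclockwise.
Net moment of existing loads = 128.2 N·m counterclockwise.
The box weighs 23.7 × 9.81 = 232.5 N and must supply an equal clockwise moment, so its lever arm about the pivot is 128.2 / 232.5 = 0.551 m.
That puts it at 2.04 − 0.551 = 1.49 m from the right end.

x ≈ 1.49 m from the right end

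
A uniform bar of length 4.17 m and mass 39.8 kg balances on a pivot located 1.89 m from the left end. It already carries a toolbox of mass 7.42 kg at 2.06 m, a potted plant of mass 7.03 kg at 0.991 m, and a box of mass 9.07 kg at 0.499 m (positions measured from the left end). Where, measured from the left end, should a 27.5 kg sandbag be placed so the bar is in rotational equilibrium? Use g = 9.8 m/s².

x ≈ 2.25 m from the left end

Choose the pivot (at 1.89 m from the left end) as the axis so the support reaction has zero arm there.
Beam weight: 39.8 × 9.8 = 390 N down at 2.085 m → arm 0.195 m, τ = 390 × 0.195 = 76.05 N·m clockwise.
Toolbox: 7.42 × 9.8 = 72.72 N down at 2.06 m → arm 0.17 m, τ = 72.72 × 0.17 = 12.36 N·m clockwise.
Potted plant: 7.03 × 9.8 = 68.89 N down at 0.991 m → arm 0.899 m, τ = 68.89 × 0.899 = 61.93 N·m counterclockwise.
Box: 9.07 × 9.8 = 88.89 N down at 0.499 m → arm 1.391 m, τ = 88.89 × 1.391 = 123.6 N·m counterclockwise.
Net moment of existing loads = 97.12 N·m counterclockwise.
The sandbag weighs 27.5 × 9.8 = 269.5 N and must supply an equal clockwise moment, so its lever arm about the pivot is 97.12 / 269.5 = 0.36 m.
That puts it at 1.89 + 0.36 = 2.25 m from the left end.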